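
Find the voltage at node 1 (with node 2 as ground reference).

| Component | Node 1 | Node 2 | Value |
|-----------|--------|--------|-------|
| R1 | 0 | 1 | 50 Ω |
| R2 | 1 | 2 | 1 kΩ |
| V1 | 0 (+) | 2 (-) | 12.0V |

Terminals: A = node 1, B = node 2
Nodal analysis, taking node 2 as the 0 V reference.
Source V1 fixes V_0 = 12 V.
KCL at each unknown node (sum of currents leaving = 0; resistances in Ω):
  Node 1: (V_1 - 12)/50 + (V_1 - 0)/1000 = 0
Collecting terms: 0.021 × V_1 = 0.24  =>  V_1 = 11.43 V
The requested potential is V_1 = 11.43 V.

Final answer: V_1 = 11.43 V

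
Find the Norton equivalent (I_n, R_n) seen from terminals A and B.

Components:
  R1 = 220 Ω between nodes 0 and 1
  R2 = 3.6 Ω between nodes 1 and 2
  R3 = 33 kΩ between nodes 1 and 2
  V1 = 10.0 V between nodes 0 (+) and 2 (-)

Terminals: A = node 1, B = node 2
Find the Thévenin equivalent first; then I_n = V_th/R_th and R_n = R_th.
Step 1 — V_th is the open-circuit voltage V_A - V_B (nothing connected across the terminals).
Nodal analysis, taking node 2 as the 0 V reference.
Source V1 fixes V_0 = 10 V.
KCL at each unknown node (sum of currents leaving = 0; resistances in Ω):
  Node 1: (V_1 - 10)/220 + (V_1 - 0)/3.6 + (V_1 - 0)/33000 = 0
Collecting terms: 0.2824 × V_1 = 0.04545  =>  V_1 = 0.161 V
V_th = V_1 - V_2 = 0.161 - 0 = 0.161 V
Step 2 — R_th: zero the source — replace V1 by a short circuit (node 2 merges into node 0) — and find the resistance seen between A (node 1) and B (node 0).
Reduce the network between node 1 (A) and node 0 (B) by series/parallel combination:
  Rp1 = R1 ‖ R2 ‖ R3 (parallel, all between nodes 0 and 1) = 1/(1/220 + 1/3.6 + 1/33000) = 3.542 Ω
R_th = 3.542 Ω
I_n = V_th/R_th = 0.161/3.542 = 0.04545 A, and R_n = R_th = 3.542 Ω

Final answer: I_n = 0.04545 A, R_n = 3.542 Ω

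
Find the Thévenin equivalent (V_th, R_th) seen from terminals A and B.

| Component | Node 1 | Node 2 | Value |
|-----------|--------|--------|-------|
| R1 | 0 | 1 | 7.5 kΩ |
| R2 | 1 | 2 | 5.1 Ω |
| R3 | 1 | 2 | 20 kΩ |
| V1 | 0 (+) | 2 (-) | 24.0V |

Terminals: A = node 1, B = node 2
Step 1 — V_th is the open-circuit voltage V_A - V_B (nothing connected across the terminals).
Nodal analysis, taking node 2 as the 0 V reference.
Source V1 fixes V_0 = 24 V.
KCL at each unknown node (sum of currents leaving = 0; resistances in Ω):
  Node 1: (V_1 - 24)/7500 + (V_1 - 0)/5.1 + (V_1 - 0)/20000 = 0
Collecting terms: 0.1963 × V_1 = 0.0032  =>  V_1 = 0.0163 V
V_th = V_1 - V_2 = 0.0163 - 0 = 0.0163 V
Step 2 — R_th: zero the source — replace V1 by a short circuit (node 2 merges into node 0) — and find the resistance seen between A (node 1) and B (node 0).
Reduce the network between node 1 (A) and node 0 (B) by series/parallel combination:
  Rp1 = R1 ‖ R2 ‖ R3 (parallel, all between nodes 0 and 1) = 1/(1/7500 + 1/5.1 + 1/20000) = 5.095 Ω
R_th = 5.095 Ω

Final answer: V_th = 0.0163 V, R_th = 5.095 Ω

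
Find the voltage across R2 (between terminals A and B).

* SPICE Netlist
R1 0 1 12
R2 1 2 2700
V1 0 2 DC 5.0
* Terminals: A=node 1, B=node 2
R1 and R2 are in series across V1 (node 0 → node 1 → node 2), and the output A–B is taken across R2, so this is a voltage divider.
Series current: I = V1/(R1 + R2) = 5/(12 + 2700) = 5/2712 = 0.001844 A
V_R2 = I × R2 = V1 × R2/(R1 + R2) = 5 × 2700/2712 = 4.978 V

Final answer: 4.978 V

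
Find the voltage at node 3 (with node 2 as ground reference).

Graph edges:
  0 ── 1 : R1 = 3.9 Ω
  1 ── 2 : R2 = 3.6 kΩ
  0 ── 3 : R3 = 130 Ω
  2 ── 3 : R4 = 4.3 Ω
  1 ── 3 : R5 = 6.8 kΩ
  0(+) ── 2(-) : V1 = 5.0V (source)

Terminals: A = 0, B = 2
Nodal analysis, taking node 2 as the 0 V reference.
Source V1 fixes V_0 = 5 V.
KCL at each unknown node (sum of currents leaving = 0; resistances in Ω):
  Node 1: (V_1 - 5)/3.9 + (V_1 - 0)/3600 + (V_1 - V_3)/6800 = 0
  Node 3: (V_3 - 5)/130 + (V_3 - 0)/4.3 + (V_3 - V_1)/6800 = 0
Collecting terms (coefficients in siemens):
  0.2568·V_1 - 0.0001471·V_3 = 1.282
  0.2404·V_3 - 0.0001471·V_1 = 0.03846
Determinant D = (0.2568)(0.2404) - (-0.0001471)(-0.0001471) = 0.06174
V_1 = [(1.282)(0.2404) - (-0.0001471)(0.03846)]/D = 4.992 V
V_3 = [(0.2568)(0.03846) - (1.282)(-0.0001471)]/D = 0.163 V
The requested potential is V_3 = 0.163 V.

Final answer: V_3 = 0.163 V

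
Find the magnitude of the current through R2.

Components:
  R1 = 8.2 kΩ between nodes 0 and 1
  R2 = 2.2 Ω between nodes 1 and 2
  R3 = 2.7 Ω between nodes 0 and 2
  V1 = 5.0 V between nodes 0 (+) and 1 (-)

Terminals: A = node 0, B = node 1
Nodal analysis, taking node 1 as the 0 V reference.
Source V1 fixes V_0 = 5 V.
KCL at each unknown node (sum of currents leaving = 0; resistances in Ω):
  Node 2: (V_2 - 0)/2.2 + (V_2 - 5)/2.7 = 0
Collecting terms: 0.8249 × V_2 = 1.852  =>  V_2 = 2.245 V
I_R2 = (V_1 - V_2)/R2 = (0 - 2.245)/2.2 = -1.02 A
|I_R2| = 1.02 A

Final answer: |I_R2| = 1.02 A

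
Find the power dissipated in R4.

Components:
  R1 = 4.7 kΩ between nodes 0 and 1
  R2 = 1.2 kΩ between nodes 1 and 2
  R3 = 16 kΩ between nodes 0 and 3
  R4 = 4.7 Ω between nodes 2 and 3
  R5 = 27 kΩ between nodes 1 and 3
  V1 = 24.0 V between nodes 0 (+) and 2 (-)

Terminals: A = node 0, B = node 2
Nodal analysis, taking node 2 as the 0 V reference.
Source V1 fixes V_0 = 24 V.
KCL at each unknown node (sum of currents leaving = 0; resistances in Ω):
  Node 1: (V_1 - 24)/4700 + (V_1 - 0)/1200 + (V_1 - V_3)/27000 = 0
  Node 3: (V_3 - 24)/16000 + (V_3 - 0)/4.7 + (V_3 - V_1)/27000 = 0
Collecting terms (coefficients in siemens):
  0.001083·V_1 - 0.00003704·V_3 = 0.005106
  0.2129·V_3 - 0.00003704·V_1 = 0.0015
Determinant D = (0.001083)(0.2129) - (-0.00003704)(-0.00003704) = 0.0002306
V_1 = [(0.005106)(0.2129) - (-0.00003704)(0.0015)]/D = 4.715 V
V_3 = [(0.001083)(0.0015) - (0.005106)(-0.00003704)]/D = 0.007867 V
I_R4 = (V_2 - V_3)/R4 = (0 - 0.007867)/4.7 = -0.001674 A
P_R4 = I_R4² × R4 = (-0.001674)² × 4.7 = 0.00001317 W

Final answer: 1.317e-05 W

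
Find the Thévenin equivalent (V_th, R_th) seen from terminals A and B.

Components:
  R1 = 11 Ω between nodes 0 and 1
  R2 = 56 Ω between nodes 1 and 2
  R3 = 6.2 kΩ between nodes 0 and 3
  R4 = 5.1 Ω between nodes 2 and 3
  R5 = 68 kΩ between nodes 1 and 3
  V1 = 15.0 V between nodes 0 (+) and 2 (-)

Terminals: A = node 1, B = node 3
Step 1 — V_th is the open-circuit voltage V_A - V_B (nothing connected across the terminals).
Nodal analysis, taking node 2 as the 0 V reference.
Source V1 fixes V_0 = 15 V.
KCL at each unknown node (sum of currents leaving = 0; resistances in Ω):
  Node 1: (V_1 - 15)/11 + (V_1 - 0)/56 + (V_1 - V_3)/68000 = 0
  Node 3: (V_3 - 15)/6200 + (V_3 - 0)/5.1 + (V_3 - V_1)/68000 = 0
Collecting terms (coefficients in siemens):
  0.1088·V_1 - 0.00001471·V_3 = 1.364
  0.1963·V_3 - 0.00001471·V_1 = 0.002419
Determinant D = (0.1088)(0.1963) - (-0.00001471)(-0.00001471) = 0.02135
V_1 = [(1.364)(0.1963) - (-0.00001471)(0.002419)]/D = 12.54 V
V_3 = [(0.1088)(0.002419) - (1.364)(-0.00001471)]/D = 0.01327 V
V_th = V_1 - V_3 = 12.54 - 0.01327 = 12.52 V
Step 2 — R_th: zero the source — replace V1 by a short circuit (node 2 merges into node 0) — and find the resistance seen between A (node 1) and B (node 3).
Reduce the network between node 1 (A) and node 3 (B) by series/parallel combination:
  Rp1 = R1 ‖ R2 (parallel, both between nodes 0 and 1) = 1/(1/11 + 1/56) = 9.194 Ω
  Rp2 = R3 ‖ R4 (parallel, both between nodes 0 and 3) = 1/(1/6200 + 1/5.1) = 5.096 Ω
  Rs1 = Rp1 + Rp2 (series, joined only at node 0) = 9.194 + 5.096 = 14.29 Ω
  Rp3 = R5 ‖ Rs1 (parallel, both between nodes 1 and 3) = 1/(1/68000 + 1/14.29) = 14.29 Ω
R_th = 14.29 Ω

Final answer: V_th = 12.52 V, R_th = 14.29 Ω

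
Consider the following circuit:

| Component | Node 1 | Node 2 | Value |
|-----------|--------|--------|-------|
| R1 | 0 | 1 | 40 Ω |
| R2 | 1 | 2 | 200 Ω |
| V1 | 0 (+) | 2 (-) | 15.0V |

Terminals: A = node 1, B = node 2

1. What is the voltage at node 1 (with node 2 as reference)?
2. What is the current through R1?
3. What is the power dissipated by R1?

Nodal analysis, taking node 2 as the 0 V reference.
Source V1 fixes V_0 = 15 V.
KCL at each unknown node (sum of currents leaving = 0; resistances in Ω):
  Node 1: (V_1 - 15)/40 + (V_1 - 0)/200 = 0
Collecting terms: 0.03 × V_1 = 0.375  =>  V_1 = 12.5 V
Part 1:
  Read off the nodal solution: V_1 = 12.5 V
Part 2:
  I_R1 = (V_0 - V_1)/R1 = (15 - 12.5)/40 = 0.0625 A
  Magnitude: I_R1 = 0.0625 A
Part 3:
  I_R1 = (V_0 - V_1)/R1 = (15 - 12.5)/40 = 0.0625 A
  P_R1 = I_R1² × R1 = (0.0625)² × 40 = 0.1562 W

Final answers:
1. V_1 = 12.5 V
2. I_R1 = 0.0625 A
3. P_R1 = 0.1562 W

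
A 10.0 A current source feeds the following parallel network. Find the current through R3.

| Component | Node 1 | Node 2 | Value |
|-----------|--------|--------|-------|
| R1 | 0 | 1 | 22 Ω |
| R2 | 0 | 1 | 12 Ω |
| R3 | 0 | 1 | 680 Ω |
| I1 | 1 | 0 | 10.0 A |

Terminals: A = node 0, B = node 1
All resistors sit directly between nodes 0 and 1, so they are in parallel and share one voltage V; the full source current 10 A splits among them.
1/R_par = 1/22 + 1/12 + 1/680 = 0.1303 S  =>  R_par = 7.677 Ω
V = I × R_par = 10 × 7.677 = 76.77 V
I_R3 = V/R3 = 76.77/680 = 0.1129 A

Final answer: 0.1129 A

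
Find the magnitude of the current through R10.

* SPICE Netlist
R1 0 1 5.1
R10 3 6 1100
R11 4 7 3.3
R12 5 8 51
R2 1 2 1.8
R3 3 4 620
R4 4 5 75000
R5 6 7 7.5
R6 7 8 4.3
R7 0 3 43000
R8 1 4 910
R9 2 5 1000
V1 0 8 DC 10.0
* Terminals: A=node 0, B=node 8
Nodal analysis, taking node 8 as the 0 V reference.
Source V1 fixes V_0 = 10 V.
KCL at each unknown node (sum of currents leaving = 0; resistances in Ω):
  Node 1: (V_1 - 10)/5.1 + (V_1 - V_2)/1.8 + (V_1 - V_4)/910 = 0
  Node 2: (V_2 - V_1)/1.8 + (V_2 - V_5)/1000 = 0
  Node 3: (V_3 - V_4)/620 + (V_3 - 10)/43000 + (V_3 - V_6)/1100 = 0
  Node 4: (V_4 - V_3)/620 + (V_4 - V_5)/75000 + (V_4 - V_1)/910 + (V_4 - V_7)/3.3 = 0
  Node 5: (V_5 - V_4)/75000 + (V_5 - V_2)/1000 + (V_5 - 0)/51 = 0
  Node 6: (V_6 - V_7)/7.5 + (V_6 - V_3)/1100 = 0
  Node 7: (V_7 - V_6)/7.5 + (V_7 - 0)/4.3 + (V_7 - V_4)/3.3 = 0
Collecting terms (coefficients in siemens):
  0.7527·V_1 - 0.5556·V_2 - 0.001099·V_4 = 1.961
  0.5566·V_2 - 0.5556·V_1 - 0.001·V_5 = 0
  0.002545·V_3 - 0.001613·V_4 - 0.0009091·V_6 = 0.0002326
  0.3058·V_4 - 0.001099·V_1 - 0.001613·V_3 - 0.00001333·V_5 - 0.303·V_7 = 0
  0.02062·V_5 - 0.001·V_2 - 0.00001333·V_4 = 0
  0.1342·V_6 - 0.0009091·V_3 - 0.1333·V_7 = 0
  0.6689·V_7 - 0.303·V_4 - 0.1333·V_6 = 0
Solving these 7 simultaneous equations (Gaussian elimination) gives:
  V_1 = 9.897 V, V_2 = 9.88 V, V_3 = 0.1614 V, V_4 = 0.0834 V
  V_5 = 0.4792 V, V_6 = 0.04815 V, V_7 = 0.04738 V
I_R10 = (V_3 - V_6)/R10 = (0.1614 - 0.04815)/1100 = 0.000103 A
|I_R10| = 0.000103 A

Final answer: |I_R10| = 0.000103 A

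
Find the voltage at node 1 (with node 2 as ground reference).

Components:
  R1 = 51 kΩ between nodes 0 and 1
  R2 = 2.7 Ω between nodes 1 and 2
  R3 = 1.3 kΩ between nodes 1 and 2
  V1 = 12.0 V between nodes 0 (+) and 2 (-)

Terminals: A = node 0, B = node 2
Nodal analysis, taking node 2 as the 0 V reference.
Source V1 fixes V_0 = 12 V.
KCL at each unknown node (sum of currents leaving = 0; resistances in Ω):
  Node 1: (V_1 - 12)/51000 + (V_1 - 0)/2.7 + (V_1 - 0)/1300 = 0
Collecting terms: 0.3712 × V_1 = 0.0002353  =>  V_1 = 0.0006339 V
The requested potential is V_1 = 0.0006339 V.

Final answer: V_1 = 0.0006339 V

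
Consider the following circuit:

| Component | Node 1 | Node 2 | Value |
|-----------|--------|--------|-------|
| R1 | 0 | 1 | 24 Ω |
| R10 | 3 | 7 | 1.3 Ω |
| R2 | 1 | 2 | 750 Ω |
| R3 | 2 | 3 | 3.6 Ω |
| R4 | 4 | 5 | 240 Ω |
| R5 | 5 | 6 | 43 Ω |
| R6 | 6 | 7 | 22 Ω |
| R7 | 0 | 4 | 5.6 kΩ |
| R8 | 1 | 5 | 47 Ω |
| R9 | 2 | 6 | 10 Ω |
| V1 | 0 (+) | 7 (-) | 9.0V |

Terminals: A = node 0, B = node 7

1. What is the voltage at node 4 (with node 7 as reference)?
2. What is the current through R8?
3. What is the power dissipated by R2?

Nodal analysis, taking node 7 as the 0 V reference.
Source V1 fixes V_0 = 9 V.
KCL at each unknown node (sum of currents leaving = 0; resistances in Ω):
  Node 1: (V_1 - 9)/24 + (V_1 - V_2)/750 + (V_1 - V_5)/47 = 0
  Node 2: (V_2 - V_1)/750 + (V_2 - V_3)/3.6 + (V_2 - V_6)/10 = 0
  Node 3: (V_3 - V_2)/3.6 + (V_3 - 0)/1.3 = 0
  Node 4: (V_4 - V_5)/240 + (V_4 - 9)/5600 = 0
  Node 5: (V_5 - V_4)/240 + (V_5 - V_6)/43 + (V_5 - V_1)/47 = 0
  Node 6: (V_6 - V_5)/43 + (V_6 - 0)/22 + (V_6 - V_2)/10 = 0
Collecting terms (coefficients in siemens):
  0.06428·V_1 - 0.001333·V_2 - 0.02128·V_5 = 0.375
  0.3791·V_2 - 0.001333·V_1 - 0.2778·V_3 - 0.1·V_6 = 0
  1.047·V_3 - 0.2778·V_2 = 0
  0.004345·V_4 - 0.004167·V_5 = 0.001607
  0.0487·V_5 - 0.02128·V_1 - 0.004167·V_4 - 0.02326·V_6 = 0
  0.1687·V_6 - 0.1·V_2 - 0.02326·V_5 = 0
Solving these 6 simultaneous equations (Gaussian elimination) gives:
  V_1 = 7.081 V, V_2 = 0.2484 V, V_3 = 0.06589 V, V_4 = 3.966 V
  V_5 = 3.75 V, V_6 = 0.6641 V
Part 1:
  Read off the nodal solution: V_4 = 3.966 V
Part 2:
  I_R8 = (V_1 - V_5)/R8 = (7.081 - 3.75)/47 = 0.07086 A
  Magnitude: I_R8 = 0.07086 A
Part 3:
  I_R2 = (V_1 - V_2)/R2 = (7.081 - 0.2484)/750 = 0.00911 A
  P_R2 = I_R2² × R2 = (0.00911)² × 750 = 0.06224 W

Final answers:
1. V_4 = 3.966 V
2. I_R8 = 0.07086 A
3. P_R2 = 0.06224 W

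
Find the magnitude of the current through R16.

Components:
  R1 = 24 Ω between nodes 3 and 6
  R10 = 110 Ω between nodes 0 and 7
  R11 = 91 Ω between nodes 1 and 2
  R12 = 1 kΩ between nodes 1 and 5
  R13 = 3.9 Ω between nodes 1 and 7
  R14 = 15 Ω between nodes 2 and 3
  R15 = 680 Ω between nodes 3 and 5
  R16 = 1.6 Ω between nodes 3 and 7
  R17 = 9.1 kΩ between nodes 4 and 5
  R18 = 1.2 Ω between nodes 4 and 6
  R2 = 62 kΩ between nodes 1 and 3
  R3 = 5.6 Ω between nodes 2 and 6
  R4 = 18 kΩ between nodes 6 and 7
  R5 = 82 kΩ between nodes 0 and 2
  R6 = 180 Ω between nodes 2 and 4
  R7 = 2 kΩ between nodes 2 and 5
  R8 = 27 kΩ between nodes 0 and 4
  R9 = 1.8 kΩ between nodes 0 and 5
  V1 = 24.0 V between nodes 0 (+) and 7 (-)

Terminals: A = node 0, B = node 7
Nodal analysis, taking node 7 as the 0 V reference.
Source V1 fixes V_0 = 24 V.
KCL at each unknown node (sum of currents leaving = 0; resistances in Ω):
  Node 1: (V_1 - V_3)/62000 + (V_1 - V_2)/91 + (V_1 - V_5)/1000 + (V_1 - 0)/3.9 = 0
  Node 2: (V_2 - V_6)/5.6 + (V_2 - 24)/82000 + (V_2 - V_4)/180 + (V_2 - V_5)/2000 + (V_2 - V_1)/91 + (V_2 - V_3)/15 = 0
  Node 3: (V_3 - V_6)/24 + (V_3 - V_1)/62000 + (V_3 - V_2)/15 + (V_3 - V_5)/680 + (V_3 - 0)/1.6 = 0
  Node 4: (V_4 - V_2)/180 + (V_4 - 24)/27000 + (V_4 - V_5)/9100 + (V_4 - V_6)/1.2 = 0
  Node 5: (V_5 - V_2)/2000 + (V_5 - 24)/1800 + (V_5 - V_1)/1000 + (V_5 - V_3)/680 + (V_5 - V_4)/9100 = 0
  Node 6: (V_6 - V_3)/24 + (V_6 - V_2)/5.6 + (V_6 - 0)/18000 + (V_6 - V_4)/1.2 = 0
Collecting terms (coefficients in siemens):
  0.2684·V_1 - 0.01099·V_2 - 0.00001613·V_3 - 0.001·V_5 = 0
  0.2623·V_2 - 0.01099·V_1 - 0.06667·V_3 - 0.005556·V_4 - 0.0005·V_5 - 0.1786·V_6 = 0.0002927
  0.7348·V_3 - 0.00001613·V_1 - 0.06667·V_2 - 0.001471·V_5 - 0.04167·V_6 = 0
  0.839·V_4 - 0.005556·V_2 - 0.0001099·V_5 - 0.8333·V_6 = 0.0008889
  0.003636·V_5 - 0.001·V_1 - 0.0005·V_2 - 0.001471·V_3 - 0.0001099·V_4 = 0.01333
  1.054·V_6 - 0.1786·V_2 - 0.04167·V_3 - 0.8333·V_4 = 0
Solving these 6 simultaneous equations (Gaussian elimination) gives:
  V_1 = 0.01545 V, V_2 = 0.04211 V, V_3 = 0.0136 V, V_4 = 0.04404 V
  V_5 = 3.684 V, V_6 = 0.04251 V
I_R16 = (V_3 - V_7)/R16 = (0.0136 - 0)/1.6 = 0.008502 A
|I_R16| = 0.008502 A

Final answer: |I_R16| = 0.008502 A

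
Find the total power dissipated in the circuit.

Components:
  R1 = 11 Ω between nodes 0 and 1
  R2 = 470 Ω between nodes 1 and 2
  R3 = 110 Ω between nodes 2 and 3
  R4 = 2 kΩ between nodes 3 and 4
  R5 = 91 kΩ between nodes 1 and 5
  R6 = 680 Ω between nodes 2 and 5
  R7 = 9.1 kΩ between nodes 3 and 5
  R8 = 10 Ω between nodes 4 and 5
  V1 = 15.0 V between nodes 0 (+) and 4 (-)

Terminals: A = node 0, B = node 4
Nodal analysis, taking node 4 as the 0 V reference.
Source V1 fixes V_0 = 15 V.
KCL at each unknown node (sum of currents leaving = 0; resistances in Ω):
  Node 1: (V_1 - 15)/11 + (V_1 - V_2)/470 + (V_1 - V_5)/91000 = 0
  Node 2: (V_2 - V_1)/470 + (V_2 - V_3)/110 + (V_2 - V_5)/680 = 0
  Node 3: (V_3 - V_2)/110 + (V_3 - 0)/2000 + (V_3 - V_5)/9100 = 0
  Node 5: (V_5 - V_1)/91000 + (V_5 - V_2)/680 + (V_5 - V_3)/9100 + (V_5 - 0)/10 = 0
Collecting terms (coefficients in siemens):
  0.09305·V_1 - 0.002128·V_2 - 0.00001099·V_5 = 1.364
  0.01269·V_2 - 0.002128·V_1 - 0.009091·V_3 - 0.001471·V_5 = 0
  0.009701·V_3 - 0.009091·V_2 - 0.0001099·V_5 = 0
  0.1016·V_5 - 0.00001099·V_1 - 0.001471·V_2 - 0.0001099·V_3 = 0
Solving these 4 simultaneous equations (Gaussian elimination) gives:
  V_1 = 14.83 V, V_2 = 7.612 V, V_3 = 7.135 V, V_5 = 0.1195 V
Power in each resistor, P = (ΔV)²/R:
  P_R1 = (15 - 14.83)²/11 = 0.002649 W
  P_R2 = (14.83 - 7.612)²/470 = 0.1108 W
  P_R3 = (7.612 - 7.135)²/110 = 0.00207 W
  P_R4 = (7.135 - 0)²/2000 = 0.02545 W
  P_R5 = (14.83 - 0.1195)²/91000 = 0.002378 W
  P_R6 = (7.612 - 0.1195)²/680 = 0.08255 W
  P_R7 = (7.135 - 0.1195)²/9100 = 0.005408 W
  P_R8 = (0 - 0.1195)²/10 = 0.001428 W
P_total = P_R1 + P_R2 + P_R3 + P_R4 + P_R5 + P_R6 + P_R7 + P_R8 = 0.2328 W

Final answer: 0.2328 W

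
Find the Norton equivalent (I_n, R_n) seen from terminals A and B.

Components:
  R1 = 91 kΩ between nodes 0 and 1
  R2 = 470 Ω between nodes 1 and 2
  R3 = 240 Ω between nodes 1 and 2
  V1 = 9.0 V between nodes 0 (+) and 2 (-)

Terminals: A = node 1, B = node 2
Find the Thévenin equivalent first; then I_n = V_th/R_th and R_n = R_th.
Step 1 — V_th is the open-circuit voltage V_A - V_B (nothing connected across the terminals).
Nodal analysis, taking node 2 as the 0 V reference.
Source V1 fixes V_0 = 9 V.
KCL at each unknown node (sum of currents leaving = 0; resistances in Ω):
  Node 1: (V_1 - 9)/91000 + (V_1 - 0)/470 + (V_1 - 0)/240 = 0
Collecting terms: 0.006305 × V_1 = 0.0000989  =>  V_1 = 0.01569 V
V_th = V_1 - V_2 = 0.01569 - 0 = 0.01569 V
Step 2 — R_th: zero the source — replace V1 by a short circuit (node 2 merges into node 0) — and find the resistance seen between A (node 1) and B (node 0).
Reduce the network between node 1 (A) and node 0 (B) by series/parallel combination:
  Rp1 = R1 ‖ R2 ‖ R3 (parallel, all between nodes 0 and 1) = 1/(1/91000 + 1/470 + 1/240) = 158.6 Ω
R_th = 158.6 Ω
I_n = V_th/R_th = 0.01569/158.6 = 0.0000989 A, and R_n = R_th = 158.6 Ω

Final answer: I_n = 9.89e-05 A, R_n = 158.6 Ω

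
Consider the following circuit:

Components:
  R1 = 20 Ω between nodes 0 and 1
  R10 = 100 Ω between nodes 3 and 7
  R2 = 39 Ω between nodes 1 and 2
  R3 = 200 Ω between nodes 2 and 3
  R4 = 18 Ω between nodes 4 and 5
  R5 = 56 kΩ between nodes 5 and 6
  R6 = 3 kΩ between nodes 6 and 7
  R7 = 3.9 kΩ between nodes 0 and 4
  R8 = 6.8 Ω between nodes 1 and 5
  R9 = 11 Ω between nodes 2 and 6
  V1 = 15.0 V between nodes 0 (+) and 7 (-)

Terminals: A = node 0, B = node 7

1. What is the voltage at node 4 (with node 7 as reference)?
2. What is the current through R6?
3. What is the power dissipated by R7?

Nodal analysis, taking node 7 as the 0 V reference.
Source V1 fixes V_0 = 15 V.
KCL at each unknown node (sum of currents leaving = 0; resistances in Ω):
  Node 1: (V_1 - 15)/20 + (V_1 - V_2)/39 + (V_1 - V_5)/6.8 = 0
  Node 2: (V_2 - V_1)/39 + (V_2 - V_3)/200 + (V_2 - V_6)/11 = 0
  Node 3: (V_3 - V_2)/200 + (V_3 - 0)/100 = 0
  Node 4: (V_4 - V_5)/18 + (V_4 - 15)/3900 = 0
  Node 5: (V_5 - V_4)/18 + (V_5 - V_6)/56000 + (V_5 - V_1)/6.8 = 0
  Node 6: (V_6 - V_5)/56000 + (V_6 - 0)/3000 + (V_6 - V_2)/11 = 0
Collecting terms (coefficients in siemens):
  0.2227·V_1 - 0.02564·V_2 - 0.1471·V_5 = 0.75
  0.1216·V_2 - 0.02564·V_1 - 0.005·V_3 - 0.09091·V_6 = 0
  0.015·V_3 - 0.005·V_2 = 0
  0.05581·V_4 - 0.05556·V_5 = 0.003846
  0.2026·V_5 - 0.1471·V_1 - 0.05556·V_4 - 0.00001786·V_6 = 0
  0.09126·V_6 - 0.09091·V_2 - 0.00001786·V_5 = 0
Solving these 6 simultaneous equations (Gaussian elimination) gives:
  V_1 = 14.1 V, V_2 = 12.34 V, V_3 = 4.113 V, V_4 = 14.11 V
  V_5 = 14.1 V, V_6 = 12.29 V
Part 1:
  Read off the nodal solution: V_4 = 14.11 V
Part 2:
  I_R6 = (V_6 - V_7)/R6 = (12.29 - 0)/3000 = 0.004098 A
  Magnitude: I_R6 = 0.004098 A
Part 3:
  I_R7 = (V_0 - V_4)/R7 = (15 - 14.11)/3900 = 0.0002293 A
  P_R7 = I_R7² × R7 = (0.0002293)² × 3900 = 0.0002051 W

Final answers:
1. V_4 = 14.11 V
2. I_R6 = 0.004098 A
3. P_R7 = 0.0002051 W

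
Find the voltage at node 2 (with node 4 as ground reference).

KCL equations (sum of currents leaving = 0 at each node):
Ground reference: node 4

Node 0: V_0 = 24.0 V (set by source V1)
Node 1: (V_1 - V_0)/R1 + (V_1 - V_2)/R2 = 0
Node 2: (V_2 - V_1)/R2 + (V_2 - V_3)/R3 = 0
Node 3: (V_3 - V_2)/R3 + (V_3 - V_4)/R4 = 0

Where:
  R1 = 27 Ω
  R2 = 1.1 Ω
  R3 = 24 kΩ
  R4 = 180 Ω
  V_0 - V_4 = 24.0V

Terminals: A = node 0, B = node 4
Nodal analysis, taking node 4 as the 0 V reference.
Source V1 fixes V_0 = 24 V.
KCL at each unknown node (sum of currents leaving = 0; resistances in Ω):
  Node 1: (V_1 - 24)/27 + (V_1 - V_2)/1.1 = 0
  Node 2: (V_2 - V_1)/1.1 + (V_2 - V_3)/24000 = 0
  Node 3: (V_3 - V_2)/24000 + (V_3 - 0)/180 = 0
Collecting terms (coefficients in siemens):
  0.9461·V_1 - 0.9091·V_2 = 0.8889
  0.9091·V_2 - 0.9091·V_1 - 0.00004167·V_3 = 0
  0.005597·V_3 - 0.00004167·V_2 = 0
Solving these 3 simultaneous equations (Gaussian elimination) gives:
  V_1 = 23.97 V, V_2 = 23.97 V, V_3 = 0.1785 V
The requested potential is V_2 = 23.97 V.

Final answer: V_2 = 23.97 V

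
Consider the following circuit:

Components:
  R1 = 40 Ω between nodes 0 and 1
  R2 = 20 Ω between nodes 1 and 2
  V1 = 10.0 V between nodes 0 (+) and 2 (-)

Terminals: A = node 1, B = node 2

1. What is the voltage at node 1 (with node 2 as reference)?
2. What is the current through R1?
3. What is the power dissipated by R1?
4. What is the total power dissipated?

Nodal analysis, taking node 2 as the 0 V reference.
Source V1 fixes V_0 = 10 V.
KCL at each unknown node (sum of currents leaving = 0; resistances in Ω):
  Node 1: (V_1 - 10)/40 + (V_1 - 0)/20 = 0
Collecting terms: 0.075 × V_1 = 0.25  =>  V_1 = 3.333 V
Part 1:
  Read off the nodal solution: V_1 = 3.333 V
Part 2:
  I_R1 = (V_0 - V_1)/R1 = (10 - 3.333)/40 = 0.1667 A
  Magnitude: I_R1 = 0.1667 A
Part 3:
  I_R1 = (V_0 - V_1)/R1 = (10 - 3.333)/40 = 0.1667 A
  P_R1 = I_R1² × R1 = (0.1667)² × 40 = 1.111 W
Part 4:
  Power in each resistor, P = (ΔV)²/R:
    P_R1 = (10 - 3.333)²/40 = 1.111 W
    P_R2 = (3.333 - 0)²/20 = 0.5556 W
  P_total = P_R1 + P_R2 = 1.667 W

Final answers:
1. V_1 = 3.333 V
2. I_R1 = 0.1667 A
3. P_R1 = 1.111 W
4. P_total = 1.667 W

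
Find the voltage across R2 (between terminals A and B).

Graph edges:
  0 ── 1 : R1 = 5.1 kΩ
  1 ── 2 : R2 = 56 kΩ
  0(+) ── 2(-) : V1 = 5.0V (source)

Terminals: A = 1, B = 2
R1 and R2 are in series across V1 (node 0 → node 1 → node 2), and the output A–B is taken across R2, so this is a voltage divider.
Series current: I = V1/(R1 + R2) = 5/(5100 + 56000) = 5/61100 = 0.00008183 A
V_R2 = I × R2 = V1 × R2/(R1 + R2) = 5 × 56000/61100 = 4.583 V

Final answer: 4.583 V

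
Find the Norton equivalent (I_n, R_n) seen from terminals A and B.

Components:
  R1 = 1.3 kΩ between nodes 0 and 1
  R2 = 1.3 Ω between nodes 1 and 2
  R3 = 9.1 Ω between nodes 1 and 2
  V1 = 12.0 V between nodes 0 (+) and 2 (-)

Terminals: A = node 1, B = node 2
Find the Thévenin equivalent first; then I_n = V_th/R_th and R_n = R_th.
Step 1 — V_th is the open-circuit voltage V_A - V_B (nothing connected across the terminals).
Nodal analysis, taking node 2 as the 0 V reference.
Source V1 fixes V_0 = 12 V.
KCL at each unknown node (sum of currents leaving = 0; resistances in Ω):
  Node 1: (V_1 - 12)/1300 + (V_1 - 0)/1.3 + (V_1 - 0)/9.1 = 0
Collecting terms: 0.8799 × V_1 = 0.009231  =>  V_1 = 0.01049 V
V_th = V_1 - V_2 = 0.01049 - 0 = 0.01049 V
Step 2 — R_th: zero the source — replace V1 by a short circuit (node 2 merges into node 0) — and find the resistance seen between A (node 1) and B (node 0).
Reduce the network between node 1 (A) and node 0 (B) by series/parallel combination:
  Rp1 = R1 ‖ R2 ‖ R3 (parallel, all between nodes 0 and 1) = 1/(1/1300 + 1/1.3 + 1/9.1) = 1.137 Ω
R_th = 1.137 Ω
I_n = V_th/R_th = 0.01049/1.137 = 0.009231 A, and R_n = R_th = 1.137 Ω

Final answer: I_n = 0.009231 A, R_n = 1.137 Ω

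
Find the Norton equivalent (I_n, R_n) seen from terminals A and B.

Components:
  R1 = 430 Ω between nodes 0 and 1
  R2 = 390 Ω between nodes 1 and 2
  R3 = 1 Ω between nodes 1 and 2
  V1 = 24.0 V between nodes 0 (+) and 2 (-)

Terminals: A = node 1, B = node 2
Find the Thévenin equivalent first; then I_n = V_th/R_th and R_n = R_th.
Step 1 — V_th is the open-circuit voltage V_A - V_B (nothing connected across the terminals).
Nodal analysis, taking node 2 as the 0 V reference.
Source V1 fixes V_0 = 24 V.
KCL at each unknown node (sum of currents leaving = 0; resistances in Ω):
  Node 1: (V_1 - 24)/430 + (V_1 - 0)/390 + (V_1 - 0)/1 = 0
Collecting terms: 1.005 × V_1 = 0.05581  =>  V_1 = 0.05554 V
V_th = V_1 - V_2 = 0.05554 - 0 = 0.05554 V
Step 2 — R_th: zero the source — replace V1 by a short circuit (node 2 merges into node 0) — and find the resistance seen between A (node 1) and B (node 0).
Reduce the network between node 1 (A) and node 0 (B) by series/parallel combination:
  Rp1 = R1 ‖ R2 ‖ R3 (parallel, all between nodes 0 and 1) = 1/(1/430 + 1/390 + 1/1) = 0.9951 Ω
R_th = 0.9951 Ω
I_n = V_th/R_th = 0.05554/0.9951 = 0.05581 A, and R_n = R_th = 0.9951 Ω

Final answer: I_n = 0.05581 A, R_n = 0.9951 Ω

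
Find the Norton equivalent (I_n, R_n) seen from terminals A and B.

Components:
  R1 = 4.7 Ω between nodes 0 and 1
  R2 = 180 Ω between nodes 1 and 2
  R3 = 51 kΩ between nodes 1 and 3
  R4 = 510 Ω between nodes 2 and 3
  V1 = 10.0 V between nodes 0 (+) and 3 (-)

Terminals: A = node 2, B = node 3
Find the Thévenin equivalent first; then I_n = V_th/R_th and R_n = R_th.
Step 1 — V_th is the open-circuit voltage V_A - V_B (nothing connected across the terminals).
Nodal analysis, taking node 3 as the 0 V reference.
Source V1 fixes V_0 = 10 V.
KCL at each unknown node (sum of currents leaving = 0; resistances in Ω):
  Node 1: (V_1 - 10)/4.7 + (V_1 - V_2)/180 + (V_1 - 0)/51000 = 0
  Node 2: (V_2 - V_1)/180 + (V_2 - 0)/510 = 0
Collecting terms (coefficients in siemens):
  0.2183·V_1 - 0.005556·V_2 = 2.128
  0.007516·V_2 - 0.005556·V_1 = 0
Determinant D = (0.2183)(0.007516) - (-0.005556)(-0.005556) = 0.00161
V_1 = [(2.128)(0.007516) - (-0.005556)(0)]/D = 9.931 V
V_2 = [(0.2183)(0) - (2.128)(-0.005556)]/D = 7.341 V
V_th = V_2 - V_3 = 7.341 - 0 = 7.341 V
Step 2 — R_th: zero the source — replace V1 by a short circuit (node 3 merges into node 0) — and find the resistance seen between A (node 2) and B (node 0).
Reduce the network between node 2 (A) and node 0 (B) by series/parallel combination:
  Rp1 = R1 ‖ R3 (parallel, both between nodes 0 and 1) = 1/(1/4.7 + 1/51000) = 4.7 Ω
  Rs1 = R2 + Rp1 (series, joined only at node 1) = 180 + 4.7 = 184.7 Ω
  Rp2 = R4 ‖ Rs1 (parallel, both between nodes 0 and 2) = 1/(1/510 + 1/184.7) = 135.6 Ω
R_th = 135.6 Ω
I_n = V_th/R_th = 7.341/135.6 = 0.05414 A, and R_n = R_th = 135.6 Ω

Final answer: I_n = 0.05414 A, R_n = 135.6 Ω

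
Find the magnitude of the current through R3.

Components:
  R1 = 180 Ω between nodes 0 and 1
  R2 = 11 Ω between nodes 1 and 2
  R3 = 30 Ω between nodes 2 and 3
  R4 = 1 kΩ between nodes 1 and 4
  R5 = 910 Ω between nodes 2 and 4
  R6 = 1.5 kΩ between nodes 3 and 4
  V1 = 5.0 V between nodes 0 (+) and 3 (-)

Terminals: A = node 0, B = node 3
Nodal analysis, taking node 3 as the 0 V reference.
Source V1 fixes V_0 = 5 V.
KCL at each unknown node (sum of currents leaving = 0; resistances in Ω):
  Node 1: (V_1 - 5)/180 + (V_1 - V_2)/11 + (V_1 - V_4)/1000 = 0
  Node 2: (V_2 - V_1)/11 + (V_2 - 0)/30 + (V_2 - V_4)/910 = 0
  Node 4: (V_4 - V_1)/1000 + (V_4 - V_2)/910 + (V_4 - 0)/1500 = 0
Collecting terms (coefficients in siemens):
  0.09746·V_1 - 0.09091·V_2 - 0.001·V_4 = 0.02778
  0.1253·V_2 - 0.09091·V_1 - 0.001099·V_4 = 0
  0.002766·V_4 - 0.001·V_1 - 0.001099·V_2 = 0
Solving these 3 simultaneous equations (Gaussian elimination) gives:
  V_1 = 0.915 V, V_2 = 0.6689 V, V_4 = 0.5967 V
I_R3 = (V_2 - V_3)/R3 = (0.6689 - 0)/30 = 0.0223 A
|I_R3| = 0.0223 A

Final answer: |I_R3| = 0.0223 A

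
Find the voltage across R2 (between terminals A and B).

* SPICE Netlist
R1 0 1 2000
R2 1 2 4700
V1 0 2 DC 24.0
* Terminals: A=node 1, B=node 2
R1 and R2 are in series across V1 (node 0 → node 1 → node 2), and the output A–B is taken across R2, so this is a voltage divider.
Series current: I = V1/(R1 + R2) = 24/(2000 + 4700) = 24/6700 = 0.003582 A
V_R2 = I × R2 = V1 × R2/(R1 + R2) = 24 × 4700/6700 = 16.84 V

Final answer: 16.84 V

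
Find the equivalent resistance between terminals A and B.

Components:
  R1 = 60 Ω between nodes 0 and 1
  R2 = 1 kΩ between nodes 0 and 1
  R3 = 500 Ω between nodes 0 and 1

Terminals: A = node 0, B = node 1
Reduce the network between node 0 (A) and node 1 (B) by series/parallel combination:
  Rp1 = R1 ‖ R2 ‖ R3 (parallel, all between nodes 0 and 1) = 1/(1/60 + 1/1000 + 1/500) = 50.85 Ω
R_eq = 50.85 Ω

Final answer: 50.85 Ω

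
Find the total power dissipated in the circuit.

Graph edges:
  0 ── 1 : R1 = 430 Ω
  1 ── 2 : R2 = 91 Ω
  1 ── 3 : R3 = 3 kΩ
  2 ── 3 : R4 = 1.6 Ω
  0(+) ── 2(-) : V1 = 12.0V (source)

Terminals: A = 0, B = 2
Nodal analysis, taking node 2 as the 0 V reference.
Source V1 fixes V_0 = 12 V.
KCL at each unknown node (sum of currents leaving = 0; resistances in Ω):
  Node 1: (V_1 - 12)/430 + (V_1 - 0)/91 + (V_1 - V_3)/3000 = 0
  Node 3: (V_3 - V_1)/3000 + (V_3 - 0)/1.6 = 0
Collecting terms (coefficients in siemens):
  0.01365·V_1 - 0.0003333·V_3 = 0.02791
  0.6253·V_3 - 0.0003333·V_1 = 0
Determinant D = (0.01365)(0.6253) - (-0.0003333)(-0.0003333) = 0.008534
V_1 = [(0.02791)(0.6253) - (-0.0003333)(0)]/D = 2.045 V
V_3 = [(0.01365)(0) - (0.02791)(-0.0003333)]/D = 0.00109 V
Power in each resistor, P = (ΔV)²/R:
  P_R1 = (12 - 2.045)²/430 = 0.2305 W
  P_R2 = (2.045 - 0)²/91 = 0.04595 W
  P_R3 = (2.045 - 0.00109)²/3000 = 0.001392 W
  P_R4 = (0 - 0.00109)²/1.6 = 0.0000007425 W
P_total = P_R1 + P_R2 + P_R3 + P_R4 = 0.2778 W

Final answer: 0.2778 W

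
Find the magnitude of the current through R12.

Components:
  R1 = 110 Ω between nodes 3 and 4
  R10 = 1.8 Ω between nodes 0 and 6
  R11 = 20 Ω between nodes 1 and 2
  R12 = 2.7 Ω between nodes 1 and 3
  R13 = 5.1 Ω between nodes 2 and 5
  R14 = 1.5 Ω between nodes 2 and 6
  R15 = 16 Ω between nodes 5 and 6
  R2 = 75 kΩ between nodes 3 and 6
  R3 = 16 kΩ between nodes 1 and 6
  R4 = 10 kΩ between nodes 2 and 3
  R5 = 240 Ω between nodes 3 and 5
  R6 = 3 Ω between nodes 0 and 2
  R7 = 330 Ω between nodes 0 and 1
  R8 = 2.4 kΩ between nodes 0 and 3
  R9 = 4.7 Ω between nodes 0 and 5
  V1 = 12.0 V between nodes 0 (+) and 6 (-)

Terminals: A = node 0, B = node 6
Nodal analysis, taking node 6 as the 0 V reference.
Source V1 fixes V_0 = 12 V.
KCL at each unknown node (sum of currents leaving = 0; resistances in Ω):
  Node 1: (V_1 - 0)/16000 + (V_1 - 12)/330 + (V_1 - V_2)/20 + (V_1 - V_3)/2.7 = 0
  Node 2: (V_2 - V_3)/10000 + (V_2 - 12)/3 + (V_2 - V_1)/20 + (V_2 - V_5)/5.1 + (V_2 - 0)/1.5 = 0
  Node 3: (V_3 - V_4)/110 + (V_3 - 0)/75000 + (V_3 - V_2)/10000 + (V_3 - V_5)/240 + (V_3 - 12)/2400 + (V_3 - V_1)/2.7 = 0
  Node 4: (V_4 - V_3)/110 = 0
  Node 5: (V_5 - V_3)/240 + (V_5 - 12)/4.7 + (V_5 - V_2)/5.1 + (V_5 - 0)/16 = 0
Collecting terms (coefficients in siemens):
  0.4235·V_1 - 0.05·V_2 - 0.3704·V_3 = 0.03636
  1.246·V_2 - 0.05·V_1 - 0.0001·V_3 - 0.1961·V_5 = 4
  0.3842·V_3 - 0.3704·V_1 - 0.0001·V_2 - 0.009091·V_4 - 0.004167·V_5 = 0.005
  0.009091·V_4 - 0.009091·V_3 = 0
  0.4755·V_5 - 0.1961·V_2 - 0.004167·V_3 = 2.553
Solving these 5 simultaneous equations (Gaussian elimination) gives:
  V_1 = 5.199 V, V_2 = 4.567 V, V_3 = 5.23 V, V_4 = 5.23 V
  V_5 = 7.298 V
I_R12 = (V_1 - V_3)/R12 = (5.199 - 5.23)/2.7 = -0.01131 A
|I_R12| = 0.01131 A

Final answer: |I_R12| = 0.01131 A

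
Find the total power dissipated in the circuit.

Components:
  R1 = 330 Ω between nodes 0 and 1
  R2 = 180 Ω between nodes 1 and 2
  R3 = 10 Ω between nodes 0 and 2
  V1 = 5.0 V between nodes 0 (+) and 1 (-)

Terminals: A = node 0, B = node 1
Nodal analysis, taking node 1 as the 0 V reference.
Source V1 fixes V_0 = 5 V.
KCL at each unknown node (sum of currents leaving = 0; resistances in Ω):
  Node 2: (V_2 - 0)/180 + (V_2 - 5)/10 = 0
Collecting terms: 0.1056 × V_2 = 0.5  =>  V_2 = 4.737 V
Power in each resistor, P = (ΔV)²/R:
  P_R1 = (5 - 0)²/330 = 0.07576 W
  P_R2 = (0 - 4.737)²/180 = 0.1247 W
  P_R3 = (5 - 4.737)²/10 = 0.006925 W
P_total = P_R1 + P_R2 + P_R3 = 0.2073 W

Final answer: 0.2073 W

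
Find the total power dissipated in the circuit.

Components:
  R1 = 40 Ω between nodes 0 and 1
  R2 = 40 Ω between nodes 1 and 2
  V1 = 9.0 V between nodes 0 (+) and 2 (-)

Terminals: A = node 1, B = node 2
Nodal analysis, taking node 2 as the 0 V reference.
Source V1 fixes V_0 = 9 V.
KCL at each unknown node (sum of currents leaving = 0; resistances in Ω):
  Node 1: (V_1 - 9)/40 + (V_1 - 0)/40 = 0
Collecting terms: 0.05 × V_1 = 0.225  =>  V_1 = 4.5 V
Power in each resistor, P = (ΔV)²/R:
  P_R1 = (9 - 4.5)²/40 = 0.5062 W
  P_R2 = (4.5 - 0)²/40 = 0.5062 W
P_total = P_R1 + P_R2 = 1.012 W

Final answer: 1.012 W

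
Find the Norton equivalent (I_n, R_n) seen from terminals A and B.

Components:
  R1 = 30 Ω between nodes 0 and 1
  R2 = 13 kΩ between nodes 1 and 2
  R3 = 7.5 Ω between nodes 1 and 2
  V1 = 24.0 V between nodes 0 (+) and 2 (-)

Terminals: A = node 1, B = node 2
Find the Thévenin equivalent first; then I_n = V_th/R_th and R_n = R_th.
Step 1 — V_th is the open-circuit voltage V_A - V_B (nothing connected across the terminals).
Nodal analysis, taking node 2 as the 0 V reference.
Source V1 fixes V_0 = 24 V.
KCL at each unknown node (sum of currents leaving = 0; resistances in Ω):
  Node 1: (V_1 - 24)/30 + (V_1 - 0)/13000 + (V_1 - 0)/7.5 = 0
Collecting terms: 0.1667 × V_1 = 0.8  =>  V_1 = 4.798 V
V_th = V_1 - V_2 = 4.798 - 0 = 4.798 V
Step 2 — R_th: zero the source — replace V1 by a short circuit (node 2 merges into node 0) — and find the resistance seen between A (node 1) and B (node 0).
Reduce the network between node 1 (A) and node 0 (B) by series/parallel combination:
  Rp1 = R1 ‖ R2 ‖ R3 (parallel, all between nodes 0 and 1) = 1/(1/30 + 1/13000 + 1/7.5) = 5.997 Ω
R_th = 5.997 Ω
I_n = V_th/R_th = 4.798/5.997 = 0.8 A, and R_n = R_th = 5.997 Ω

Final answer: I_n = 0.8 A, R_n = 5.997 Ω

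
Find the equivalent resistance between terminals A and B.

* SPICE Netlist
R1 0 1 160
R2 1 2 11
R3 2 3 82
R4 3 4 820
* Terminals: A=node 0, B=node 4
Reduce the network between node 0 (A) and node 4 (B) by series/parallel combination:
  Rs1 = R1 + R2 (series, joined only at node 1) = 160 + 11 = 171 Ω
  Rs2 = R3 + Rs1 (series, joined only at node 2) = 82 + 171 = 253 Ω
  Rs3 = R4 + Rs2 (series, joined only at node 3) = 820 + 253 = 1073 Ω
R_eq = 1.073 kΩ

Final answer: 1.073 kΩ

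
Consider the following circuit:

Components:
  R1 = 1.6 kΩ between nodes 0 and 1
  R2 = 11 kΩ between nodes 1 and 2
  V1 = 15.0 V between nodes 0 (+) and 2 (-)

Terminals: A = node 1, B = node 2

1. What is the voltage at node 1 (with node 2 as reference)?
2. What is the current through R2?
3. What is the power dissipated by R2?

Nodal analysis, taking node 2 as the 0 V reference.
Source V1 fixes V_0 = 15 V.
KCL at each unknown node (sum of currents leaving = 0; resistances in Ω):
  Node 1: (V_1 - 15)/1600 + (V_1 - 0)/11000 = 0
Collecting terms: 0.0007159 × V_1 = 0.009375  =>  V_1 = 13.1 V
Part 1:
  Read off the nodal solution: V_1 = 13.1 V
Part 2:
  I_R2 = (V_1 - V_2)/R2 = (13.1 - 0)/11000 = 0.00119 A
  Magnitude: I_R2 = 0.00119 A
Part 3:
  I_R2 = (V_1 - V_2)/R2 = (13.1 - 0)/11000 = 0.00119 A
  P_R2 = I_R2² × R2 = (0.00119)² × 11000 = 0.01559 W

Final answers:
1. V_1 = 13.1 V
2. I_R2 = 0.00119 A
3. P_R2 = 0.01559 W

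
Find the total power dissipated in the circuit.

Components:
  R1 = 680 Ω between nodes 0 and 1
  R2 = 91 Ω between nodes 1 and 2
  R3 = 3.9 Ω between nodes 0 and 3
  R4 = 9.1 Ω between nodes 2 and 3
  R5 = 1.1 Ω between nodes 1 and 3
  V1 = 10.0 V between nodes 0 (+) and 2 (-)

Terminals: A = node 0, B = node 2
Nodal analysis, taking node 2 as the 0 V reference.
Source V1 fixes V_0 = 10 V.
KCL at each unknown node (sum of currents leaving = 0; resistances in Ω):
  Node 1: (V_1 - 10)/680 + (V_1 - 0)/91 + (V_1 - V_3)/1.1 = 0
  Node 3: (V_3 - 10)/3.9 + (V_3 - 0)/9.1 + (V_3 - V_1)/1.1 = 0
Collecting terms (coefficients in siemens):
  0.9216·V_1 - 0.9091·V_3 = 0.01471
  1.275·V_3 - 0.9091·V_1 = 2.564
Determinant D = (0.9216)(1.275) - (-0.9091)(-0.9091) = 0.3489
V_1 = [(0.01471)(1.275) - (-0.9091)(2.564)]/D = 6.735 V
V_3 = [(0.9216)(2.564) - (0.01471)(-0.9091)]/D = 6.811 V
Power in each resistor, P = (ΔV)²/R:
  P_R1 = (10 - 6.735)²/680 = 0.01568 W
  P_R2 = (6.735 - 0)²/91 = 0.4985 W
  P_R3 = (10 - 6.811)²/3.9 = 2.608 W
  P_R4 = (0 - 6.811)²/9.1 = 5.098 W
  P_R5 = (6.735 - 6.811)²/1.1 = 0.005269 W
P_total = P_R1 + P_R2 + P_R3 + P_R4 + P_R5 = 8.225 W

Final answer: 8.225 W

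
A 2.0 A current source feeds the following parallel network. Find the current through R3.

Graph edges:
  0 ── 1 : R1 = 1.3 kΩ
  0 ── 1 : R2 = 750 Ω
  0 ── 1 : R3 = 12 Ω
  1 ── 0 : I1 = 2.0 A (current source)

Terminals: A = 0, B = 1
All resistors sit directly between nodes 0 and 1, so they are in parallel and share one voltage V; the full source current 2 A splits among them.
1/R_par = 1/1300 + 1/750 + 1/12 = 0.08544 S  =>  R_par = 11.7 Ω
V = I × R_par = 2 × 11.7 = 23.41 V
I_R3 = V/R3 = 23.41/12 = 1.951 A

Final answer: 1.951 A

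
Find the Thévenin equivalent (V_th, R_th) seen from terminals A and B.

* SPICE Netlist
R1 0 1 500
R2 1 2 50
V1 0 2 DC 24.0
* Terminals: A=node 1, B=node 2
Step 1 — V_th is the open-circuit voltage V_A - V_B (nothing connected across the terminals).
Nodal analysis, taking node 2 as the 0 V reference.
Source V1 fixes V_0 = 24 V.
KCL at each unknown node (sum of currents leaving = 0; resistances in Ω):
  Node 1: (V_1 - 24)/500 + (V_1 - 0)/50 = 0
Collecting terms: 0.022 × V_1 = 0.048  =>  V_1 = 2.182 V
V_th = V_1 - V_2 = 2.182 - 0 = 2.182 V
Step 2 — R_th: zero the source — replace V1 by a short circuit (node 2 merges into node 0) — and find the resistance seen between A (node 1) and B (node 0).
Reduce the network between node 1 (A) and node 0 (B) by series/parallel combination:
  Rp1 = R1 ‖ R2 (parallel, both between nodes 0 and 1) = 1/(1/500 + 1/50) = 45.45 Ω
R_th = 45.45 Ω

Final answer: V_th = 2.182 V, R_th = 45.45 Ω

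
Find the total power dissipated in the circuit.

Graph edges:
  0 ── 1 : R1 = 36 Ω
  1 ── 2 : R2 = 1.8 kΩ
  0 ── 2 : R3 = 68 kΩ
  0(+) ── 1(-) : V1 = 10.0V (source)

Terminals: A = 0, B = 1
Nodal analysis, taking node 1 as the 0 V reference.
Source V1 fixes V_0 = 10 V.
KCL at each unknown node (sum of currents leaving = 0; resistances in Ω):
  Node 2: (V_2 - 0)/1800 + (V_2 - 10)/68000 = 0
Collecting terms: 0.0005703 × V_2 = 0.0001471  =>  V_2 = 0.2579 V
Power in each resistor, P = (ΔV)²/R:
  P_R1 = (10 - 0)²/36 = 2.778 W
  P_R2 = (0 - 0.2579)²/1800 = 0.00003695 W
  P_R3 = (10 - 0.2579)²/68000 = 0.001396 W
P_total = P_R1 + P_R2 + P_R3 = 2.779 W

Final answer: 2.779 W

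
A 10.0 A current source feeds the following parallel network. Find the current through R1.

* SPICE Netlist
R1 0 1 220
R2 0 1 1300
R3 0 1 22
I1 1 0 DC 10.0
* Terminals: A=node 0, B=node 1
All resistors sit directly between nodes 0 and 1, so they are in parallel and share one voltage V; the full source current 10 A splits among them.
1/R_par = 1/220 + 1/1300 + 1/22 = 0.05077 S  =>  R_par = 19.7 Ω
V = I × R_par = 10 × 19.7 = 197 V
I_R1 = V/R1 = 197/220 = 0.8953 A

Final answer: 0.8953 A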